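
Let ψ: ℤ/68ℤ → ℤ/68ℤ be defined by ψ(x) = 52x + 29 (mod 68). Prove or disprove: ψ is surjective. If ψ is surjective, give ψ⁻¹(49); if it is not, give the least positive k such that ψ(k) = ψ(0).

Since gcd(52, 68) = 4, we have 52x ≡ 0 (mod 4) for all x, so ψ(x) ≡ 1 (mod 4).
But 0 ≢ 1 (mod 4), so 0 ∈ ℤ/68ℤ has no preimage. Thus ψ is not surjective.
Since ψ is not surjective, we find the least positive k with ψ(k) = ψ(0): this means 52k ≡ 0 (mod 68), i.e. 68 ∣ 52k. Since gcd(52, 68) = 4, dividing through by 4 this holds exactly when 17 ∣ 13k, and as gcd(13, 17) = 1, exactly when 17 ∣ k.
The smallest positive such k is 17.

17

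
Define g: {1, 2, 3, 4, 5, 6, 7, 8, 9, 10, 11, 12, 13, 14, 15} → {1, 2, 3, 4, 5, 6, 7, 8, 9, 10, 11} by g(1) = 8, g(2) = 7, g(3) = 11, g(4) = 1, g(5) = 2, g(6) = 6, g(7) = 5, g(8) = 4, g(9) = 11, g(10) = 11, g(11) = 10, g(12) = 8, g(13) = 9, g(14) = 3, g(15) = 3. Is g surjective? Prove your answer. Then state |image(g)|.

Every element of the codomain has a preimage: 1 = g(4), 2 = g(5), 3 = g(14), 4 = g(8), 5 = g(7), 6 = g(6), 7 = g(2), 8 = g(1), 9 = g(13), 10 = g(11), 11 = g(3).
Hence g is surjective.
The image of g is {1, 2, 3, 4, 5, 6, 7, 8, 9, 10, 11}, which has 11 elements.

11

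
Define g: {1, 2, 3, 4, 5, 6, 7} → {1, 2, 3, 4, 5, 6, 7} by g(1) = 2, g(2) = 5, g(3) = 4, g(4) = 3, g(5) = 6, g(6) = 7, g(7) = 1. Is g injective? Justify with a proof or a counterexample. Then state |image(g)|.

7

The values g(1), …, g(7) are 2, 5, 4, 3, 6, 7, 1 — all distinct.
So g(u) = g(v) only when u = v, and g is injective.
The image of g is {1, 2, 3, 4, 5, 6, 7}, which has 7 elements.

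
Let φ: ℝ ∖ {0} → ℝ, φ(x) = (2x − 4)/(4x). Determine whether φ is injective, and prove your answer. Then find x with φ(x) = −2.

Suppose φ(x_1) = φ(x_2). Cross-multiplying: (2x_1 − 4)(4x_2) = (2x_2 − 4)(4x_1).
Expanding both sides and cancelling the symmetric terms leaves 16·(x_1 − x_2) = 0. Since 16 ≠ 0, x_1 = x_2. So φ is injective.
Solving φ(x) = −2: cross-multiplying gives 2x − 4 = −2(4x), which rearranges to 10x = 4, so x = 2/5.

2/5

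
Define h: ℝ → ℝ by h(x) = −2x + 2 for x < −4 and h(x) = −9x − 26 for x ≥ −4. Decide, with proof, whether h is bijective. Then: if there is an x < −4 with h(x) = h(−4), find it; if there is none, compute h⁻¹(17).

Both pieces are strictly decreasing (slopes −2 and −9), so each is injective on its own interval.
The left piece maps (−∞, −4) onto (10, ∞); the right piece maps [−4, ∞) onto (−∞, 10].
Since 10 = 10, the images partition ℝ: h is injective and surjective, hence bijective.
Because the two images are disjoint, no x < −4 has h(x) = h(−4), so we compute h⁻¹(17): 17 lies in (10, ∞), so solve −2x + 2 = 17: x = (17 − 2)/(−2) = −15/2.

-15/2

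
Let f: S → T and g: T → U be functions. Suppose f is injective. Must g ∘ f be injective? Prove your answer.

not injective

No. Take S = T = U = {1, 2}, f = identity (injective), and g(x) = 1 for every x.
Then (g ∘ f)(1) = 1 = (g ∘ f)(2) with 1 ≠ 2, so g ∘ f is not injective.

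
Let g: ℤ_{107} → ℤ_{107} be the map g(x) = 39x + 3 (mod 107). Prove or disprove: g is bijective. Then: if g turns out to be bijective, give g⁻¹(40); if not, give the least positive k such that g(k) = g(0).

86

Suppose g(u) = g(v) in ℤ_{107}. Then 39u + 3 ≡ 39v + 3 (mod 107), therefore 39(u − v) ≡ 0 (mod 107).
Since gcd(39, 107) = 1, 39 is invertible modulo 107, hence u − v ≡ 0 (mod 107), i.e. u = v.
We now compute 39⁻¹ mod 107 explicitly. Euclid's algorithm: 107 = 2·39 + 29, 39 = 1·29 + 10, 29 = 2·10 + 9, 10 = 1·9 + 1; back-substituting gives 1 = 11·39 − 4·107, so 39⁻¹ ≡ 11 (mod 107).
For any y ∈ ℤ_{107}, x = 11(y − 3) mod 107 satisfies g(x) = 39·11(y − 3) + 3 ≡ y (since 39·11 ≡ 1 mod 107). So every y has a preimage.
Therefore g is bijective.
Since g is bijective, we compute g⁻¹(40): solve 39x + 3 ≡ 40 (mod 107), i.e. 39x ≡ 37 (mod 107).
Multiplying by 39⁻¹ = 11 gives x ≡ 11·37 = 407 = 3·107 + 86 ≡ 86 (mod 107).
Check: g(86) = 39·86 + 3 = 3357 = 31·107 + 40 ≡ 40 (mod 107).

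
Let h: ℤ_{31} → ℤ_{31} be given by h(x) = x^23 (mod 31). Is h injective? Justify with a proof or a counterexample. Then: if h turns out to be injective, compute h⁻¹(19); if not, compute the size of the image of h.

Since 31 is prime, the nonzero elements of ℤ_{31} form a cyclic group of order 30.
As gcd(23, 30) = 1, raising to the 23rd power is a bijection on this group: if x_1^23 ≡ x_2^23 then (x_1x_2^{−1})^23 = 1, and the only element of order dividing gcd(23, 30) = 1 is 1, so x_1 = x_2.
With h(0) = 0 this makes h injective on all of ℤ_{31}, hence bijective (finite equal-size domain and codomain). In particular h is injective.
Since h is injective, we find the preimage of 19. The inverse of x ↦ x^23 on (ℤ_{31})^× is x ↦ x^17, because 23·17 = 391 = 13·30 + 1 ≡ 1 (mod 30) and x^{30} = 1 for x ≠ 0 (Fermat). So h⁻¹(19) = 19^17 mod 31.
Repeated squaring mod 31: 19^1 ≡ 19, 19^2 ≡ 19² = 361 ≡ 20, 19^4 ≡ 20² = 400 ≡ 28, 19^8 ≡ 28² = 784 ≡ 9, 19^16 ≡ 9² = 81 ≡ 19. Since 17 = 16 + 1, 19^17 ≡ 19·19: 19·19 = 361 ≡ 20. So 19^17 ≡ 20 (mod 31).
Hence h⁻¹(19) = 20.

20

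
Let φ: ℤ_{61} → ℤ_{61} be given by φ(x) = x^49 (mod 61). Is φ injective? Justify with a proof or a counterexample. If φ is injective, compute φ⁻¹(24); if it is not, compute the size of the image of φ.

Since 61 is prime, the nonzero elements of ℤ_{61} form a cyclic group of order 60.
As gcd(49, 60) = 1, raising to the 49th power is a bijection on this group: if u^49 ≡ v^49 then (uv^{−1})^49 = 1, and the only element of order dividing gcd(49, 60) = 1 is 1, so u = v.
With φ(0) = 0 this makes φ injective on all of ℤ_{61}, hence bijective (finite equal-size domain and codomain). In particular φ is injective.
Since φ is injective, we find the preimage of 24. The inverse of x ↦ x^49 on (ℤ_{61})^× is x ↦ x^49, because 49·49 = 2401 = 40·60 + 1 ≡ 1 (mod 60) and x^{60} = 1 for x ≠ 0 (Fermat). So φ⁻¹(24) = 24^49 mod 61.
Repeated squaring mod 61: 24^1 ≡ 24, 24^2 ≡ 24² = 576 ≡ 27, 24^4 ≡ 27² = 729 ≡ 58, 24^8 ≡ 58² = 3364 ≡ 9, 24^16 ≡ 9² = 81 ≡ 20, 24^32 ≡ 20² = 400 ≡ 34. Since 49 = 32 + 16 + 1, 24^49 ≡ 34·20·24: 34·20 = 680 ≡ 9, then 9·24 = 216 ≡ 33. So 24^49 ≡ 33 (mod 61).
Hence φ⁻¹(24) = 33.

33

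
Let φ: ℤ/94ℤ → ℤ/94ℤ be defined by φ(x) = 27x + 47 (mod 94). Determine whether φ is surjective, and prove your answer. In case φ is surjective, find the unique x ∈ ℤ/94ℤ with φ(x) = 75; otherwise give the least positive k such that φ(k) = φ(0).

8

By definition, surjectivity means every element of the codomain has a preimage under φ.
Since gcd(27, 94) = 1, 27 is invertible modulo 94. Euclid's algorithm: 94 = 3·27 + 13, 27 = 2·13 + 1; back-substituting gives 1 = 7·27 − 2·94, so 27⁻¹ ≡ 7 (mod 94).
Then y ↦ 7(y − 47) is a two-sided inverse to φ, so every y ∈ ℤ/94ℤ has a preimage.
So φ is surjective.
Since φ is surjective, we compute φ⁻¹(75): solve 27x + 47 ≡ 75 (mod 94), i.e. 27x ≡ 28 (mod 94).
Multiplying by 27⁻¹ = 7 gives x ≡ 7·28 = 196 = 2·94 + 8 ≡ 8 (mod 94).
Check: φ(8) = 27·8 + 47 = 263 = 2·94 + 75 ≡ 75 (mod 94).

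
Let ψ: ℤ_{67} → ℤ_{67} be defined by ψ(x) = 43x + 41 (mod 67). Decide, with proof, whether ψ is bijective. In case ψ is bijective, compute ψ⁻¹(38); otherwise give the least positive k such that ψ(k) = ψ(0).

42

If ψ(u) = ψ(v), then 43u ≡ 43v (mod 67). Because gcd(43, 67) = 1, we may cancel 43 to get u ≡ v (mod 67).
We now compute 43⁻¹ mod 67 explicitly. Euclid's algorithm: 67 = 1·43 + 24, 43 = 1·24 + 19, 24 = 1·19 + 5, 19 = 3·5 + 4, 5 = 1·4 + 1; back-substituting gives 1 = 53·43 − 34·67, so 43⁻¹ ≡ 53 (mod 67).
Then y ↦ 53(y − 41) is a two-sided inverse to ψ, so every y ∈ ℤ_{67} has a preimage.
So ψ is bijective.
Since ψ is bijective, we compute ψ⁻¹(38): solve 43x + 41 ≡ 38 (mod 67), i.e. 43x ≡ 64 (mod 67).
Multiplying by 43⁻¹ = 53 gives x ≡ 53·64 = 3392 = 50·67 + 42 ≡ 42 (mod 67).
Check: ψ(42) = 43·42 + 41 = 1847 = 27·67 + 38 ≡ 38 (mod 67).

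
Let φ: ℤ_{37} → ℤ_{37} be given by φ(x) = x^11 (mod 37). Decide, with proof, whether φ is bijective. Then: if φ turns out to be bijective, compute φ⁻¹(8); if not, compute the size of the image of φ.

14

Since 37 is prime, the nonzero elements of ℤ_{37} form a cyclic group of order 36.
As gcd(11, 36) = 1, raising to the 11th power is a bijection on this group: if x_1^11 ≡ x_2^11 then (x_1x_2^{−1})^11 = 1, and the only element of order dividing gcd(11, 36) = 1 is 1, so x_1 = x_2.
With φ(0) = 0 this makes φ injective on all of ℤ_{37}, hence bijective (finite equal-size domain and codomain). In particular φ is bijective.
Since φ is bijective, we find the preimage of 8. The inverse of x ↦ x^11 on (ℤ_{37})^× is x ↦ x^23, because 11·23 = 253 = 7·36 + 1 ≡ 1 (mod 36) and x^{36} = 1 for x ≠ 0 (Fermat). So φ⁻¹(8) = 8^23 mod 37.
Repeated squaring mod 37: 8^1 ≡ 8, 8^2 ≡ 8² = 64 ≡ 27, 8^4 ≡ 27² = 729 ≡ 26, 8^8 ≡ 26² = 676 ≡ 10, 8^16 ≡ 10² = 100 ≡ 26. Since 23 = 16 + 4 + 2 + 1, 8^23 ≡ 26·26·27·8: 26·26 = 676 ≡ 10, then 10·27 = 270 ≡ 11, then 11·8 = 88 ≡ 14. So 8^23 ≡ 14 (mod 37).
Hence φ⁻¹(8) = 14.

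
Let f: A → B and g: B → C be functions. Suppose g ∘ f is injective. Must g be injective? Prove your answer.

not injective

No. Take A = {1, 2}, B = {1, 2, 3}, C = {1, 2, 3}, f(a) = a for each a ∈ A, and g(b) = 2 if b ∈ {2, 3} else g(b) = b.
Then g ∘ f = f is injective (A ⊂ B and f is the inclusion), but g(2) = g(3) = 2 with 2 ≠ 3, so g is not injective.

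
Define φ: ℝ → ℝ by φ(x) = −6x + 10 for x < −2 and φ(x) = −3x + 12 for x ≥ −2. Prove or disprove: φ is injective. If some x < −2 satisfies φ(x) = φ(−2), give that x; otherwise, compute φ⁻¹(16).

Both pieces are strictly decreasing (slopes −6 and −3), so each is injective on its own interval.
The left piece maps (−∞, −2) onto (22, ∞); the right piece maps [−2, ∞) onto (−∞, 18].
These images are disjoint, so no value is attained by both pieces. Thus φ is injective.
Because the two images are disjoint, no x < −2 has φ(x) = φ(−2), so we compute φ⁻¹(16): 16 lies in (−∞, 18], so solve −3x + 12 = 16: x = (16 − 12)/(−3) = −4/3.

-4/3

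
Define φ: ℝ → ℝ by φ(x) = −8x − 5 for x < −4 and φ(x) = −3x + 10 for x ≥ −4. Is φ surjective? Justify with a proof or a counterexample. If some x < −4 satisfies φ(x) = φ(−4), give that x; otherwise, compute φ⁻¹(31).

Both pieces are strictly decreasing (slopes −8 and −3), so each is injective on its own interval.
The left piece maps (−∞, −4) onto (27, ∞); the right piece maps [−4, ∞) onto (−∞, 22].
The union (27, ∞) ∪ (−∞, 22] omits the interval between 27 and 22; in particular 27 has no preimage. So φ is not surjective.
Because the two images are disjoint, no x < −4 has φ(x) = φ(−4), so we compute φ⁻¹(31): 31 lies in (27, ∞), so solve −8x − 5 = 31: x = (31 + 5)/(−8) = −9/2.

-9/2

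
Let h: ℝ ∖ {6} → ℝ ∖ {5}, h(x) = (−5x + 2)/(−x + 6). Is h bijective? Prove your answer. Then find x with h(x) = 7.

Suppose h(a) = h(b). Cross-multiplying: (−5a + 2)(−b + 6) = (−5b + 2)(−a + 6).
Expanding both sides and cancelling the symmetric terms leaves −28·(a − b) = 0. Since −28 ≠ 0, a = b. Hence h is injective.
For any y ≠ 5, solving y(−x + 6) = −5x + 2 for x gives a well-defined x ≠ 6. So h is surjective.
Hence h is bijective.
Solving h(x) = 7: cross-multiplying gives −5x + 2 = 7(−x + 6), which rearranges to 2x = 40, so x = 20.

20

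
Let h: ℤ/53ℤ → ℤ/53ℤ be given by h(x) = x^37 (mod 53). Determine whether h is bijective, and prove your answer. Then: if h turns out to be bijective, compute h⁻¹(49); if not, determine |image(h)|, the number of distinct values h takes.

Since 53 is prime, the nonzero elements of ℤ/53ℤ form a cyclic group of order 52.
As gcd(37, 52) = 1, raising to the 37th power is a bijection on this group: if s^37 ≡ t^37 then (st^{−1})^37 = 1, and the only element of order dividing gcd(37, 52) = 1 is 1, so s = t.
With h(0) = 0 this makes h injective on all of ℤ/53ℤ, hence bijective (finite equal-size domain and codomain). In particular h is bijective.
Since h is bijective, we find the preimage of 49. The inverse of x ↦ x^37 on (ℤ/53ℤ)^× is x ↦ x^45, because 37·45 = 1665 = 32·52 + 1 ≡ 1 (mod 52) and x^{52} = 1 for x ≠ 0 (Fermat). So h⁻¹(49) = 49^45 mod 53.
Repeated squaring mod 53: 49^1 ≡ 49, 49^2 ≡ 49² = 2401 ≡ 16, 49^4 ≡ 16² = 256 ≡ 44, 49^8 ≡ 44² = 1936 ≡ 28, 49^16 ≡ 28² = 784 ≡ 42, 49^32 ≡ 42² = 1764 ≡ 15. Since 45 = 32 + 8 + 4 + 1, 49^45 ≡ 15·28·44·49: 15·28 = 420 ≡ 49, then 49·44 = 2156 ≡ 36, then 36·49 = 1764 ≡ 15. So 49^45 ≡ 15 (mod 53).
Hence h⁻¹(49) = 15.

15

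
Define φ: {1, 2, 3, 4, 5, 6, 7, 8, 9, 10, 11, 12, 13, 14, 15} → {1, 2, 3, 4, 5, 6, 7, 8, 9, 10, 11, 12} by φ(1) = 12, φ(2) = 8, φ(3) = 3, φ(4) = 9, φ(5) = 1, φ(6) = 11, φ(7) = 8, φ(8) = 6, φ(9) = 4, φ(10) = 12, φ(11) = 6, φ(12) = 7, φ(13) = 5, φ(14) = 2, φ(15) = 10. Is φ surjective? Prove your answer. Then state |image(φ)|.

12

Every element of the codomain has a preimage: 1 = φ(5), 2 = φ(14), 3 = φ(3), 4 = φ(9), 5 = φ(13), 6 = φ(8), 7 = φ(12), 8 = φ(2), 9 = φ(4), 10 = φ(15), 11 = φ(6), 12 = φ(1).
Therefore φ is surjective.
The image of φ is {1, 2, 3, 4, 5, 6, 7, 8, 9, 10, 11, 12}, which has 12 elements.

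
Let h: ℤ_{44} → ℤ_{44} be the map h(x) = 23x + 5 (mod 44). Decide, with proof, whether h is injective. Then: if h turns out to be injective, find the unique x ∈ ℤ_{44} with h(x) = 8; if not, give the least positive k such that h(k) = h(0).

25

If h(u) = h(v), then 23u ≡ 23v (mod 44). Because gcd(23, 44) = 1, we may cancel 23 to get u ≡ v (mod 44).
Thus h is injective.
We now compute 23⁻¹ mod 44 explicitly. Euclid's algorithm: 44 = 1·23 + 21, 23 = 1·21 + 2, 21 = 10·2 + 1; back-substituting gives 1 = 23·23 − 12·44, so 23⁻¹ ≡ 23 (mod 44).
Since h is injective, we find h⁻¹(8): we need 23x ≡ 8 − 5 ≡ 3 (mod 44). Using 23⁻¹ = 23: x ≡ 23·3 = 69 = 1·44 + 25, so x = 25.
Check: h(25) = 23·25 + 5 = 580 = 13·44 + 8 ≡ 8 (mod 44).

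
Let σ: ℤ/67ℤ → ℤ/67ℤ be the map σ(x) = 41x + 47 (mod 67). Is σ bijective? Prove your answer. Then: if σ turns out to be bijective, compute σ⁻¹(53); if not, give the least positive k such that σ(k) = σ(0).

Suppose σ(a) = σ(b) in ℤ/67ℤ. Then 41a + 47 ≡ 41b + 47 (mod 67), so 41(a − b) ≡ 0 (mod 67).
Since gcd(41, 67) = 1, 41 is invertible modulo 67, hence a − b ≡ 0 (mod 67), i.e. a = b.
We now compute 41⁻¹ mod 67 explicitly. Euclid's algorithm: 67 = 1·41 + 26, 41 = 1·26 + 15, 26 = 1·15 + 11, 15 = 1·11 + 4, 11 = 2·4 + 3, 4 = 1·3 + 1; back-substituting gives 1 = 18·41 − 11·67, so 41⁻¹ ≡ 18 (mod 67).
For any y ∈ ℤ/67ℤ, x = 18(y − 47) mod 67 satisfies σ(x) = 41·18(y − 47) + 47 ≡ y (since 41·18 ≡ 1 mod 67). So every y has a preimage.
Thus σ is bijective.
Since σ is bijective, we find σ⁻¹(53): we need 41x ≡ 53 − 47 ≡ 6 (mod 67). Using 41⁻¹ = 18: x ≡ 18·6 = 108 = 1·67 + 41, so x = 41.
Check: σ(41) = 41·41 + 47 = 1728 = 25·67 + 53 ≡ 53 (mod 67).

41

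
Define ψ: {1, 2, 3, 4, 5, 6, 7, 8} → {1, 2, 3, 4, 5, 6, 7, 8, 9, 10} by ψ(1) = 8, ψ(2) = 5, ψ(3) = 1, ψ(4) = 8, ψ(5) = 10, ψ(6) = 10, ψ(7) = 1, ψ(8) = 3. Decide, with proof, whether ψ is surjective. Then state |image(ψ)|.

No element maps to 2, so ψ is not surjective.
The image of ψ is {1, 3, 5, 8, 10}, which has 5 elements.

5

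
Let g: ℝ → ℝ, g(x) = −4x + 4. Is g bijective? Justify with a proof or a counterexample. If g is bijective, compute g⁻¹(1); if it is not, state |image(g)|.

3/4

Suppose g(x_1) = g(x_2). Then −4x_1 + 4 = −4x_2 + 4, so −4x_1 = −4x_2, therefore x_1 = x_2.
For any y ∈ ℝ, x = (y − 4)/(−4) satisfies g(x) = y.
So g is bijective.
Since g is bijective, we compute g⁻¹(1) = (1 − 4)/(−4) = 3/4.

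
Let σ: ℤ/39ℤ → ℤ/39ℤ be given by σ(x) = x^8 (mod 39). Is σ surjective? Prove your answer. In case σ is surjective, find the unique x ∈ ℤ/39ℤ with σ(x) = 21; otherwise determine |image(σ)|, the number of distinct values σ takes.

σ(1) = 1^8 = 1.
σ(5): Repeated squaring mod 39: 5^1 ≡ 5, 5^2 ≡ 5² = 25, 5^4 ≡ 25² = 625 ≡ 1, 5^8 ≡ 1² = 1. So 5^8 ≡ 1 (mod 39).
So σ(1) = σ(5) = 1 while 1 ≠ 5, hence σ is not injective.
A non-injective map from the 39-element set ℤ/39ℤ to itself takes at most 38 distinct values, so it cannot be surjective. Thus σ is not surjective.
Since σ is not surjective, we determine |image(σ)|. Computing x^8 mod 39 for each x (by repeated squaring, reducing mod 39 at every step), the values σ(0), σ(1), …, σ(38) are: 0, 1, 22, 9, 16, 1, 3, 16, 1, 3, 22, 22, 27, 13, 1, 9, 22, 16, 27, 16, 16, 27, 16, 22, 9, 1, 13, 27, 22, 22, 3, 1, 16, 3, 1, 16, 9, 22, 1.
The distinct values are {0, 1, 3, 9, 13, 16, 22, 27}; there are 8 of them.

8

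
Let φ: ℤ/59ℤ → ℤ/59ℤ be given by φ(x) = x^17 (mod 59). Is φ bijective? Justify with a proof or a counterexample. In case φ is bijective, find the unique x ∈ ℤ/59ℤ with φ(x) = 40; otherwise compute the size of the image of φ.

Since 59 is prime, the nonzero elements of ℤ/59ℤ form a cyclic group of order 58.
As gcd(17, 58) = 1, raising to the 17th power is a bijection on this group: if a^17 ≡ b^17 then (ab^{−1})^17 = 1, and the only element of order dividing gcd(17, 58) = 1 is 1, so a = b.
With φ(0) = 0 this makes φ injective on all of ℤ/59ℤ, hence bijective (finite equal-size domain and codomain). In particular φ is bijective.
Since φ is bijective, we find the preimage of 40. The inverse of x ↦ x^17 on (ℤ/59ℤ)^× is x ↦ x^41, because 17·41 = 697 = 12·58 + 1 ≡ 1 (mod 58) and x^{58} = 1 for x ≠ 0 (Fermat). So φ⁻¹(40) = 40^41 mod 59.
Repeated squaring mod 59: 40^1 ≡ 40, 40^2 ≡ 40² = 1600 ≡ 7, 40^4 ≡ 7² = 49, 40^8 ≡ 49² = 2401 ≡ 41, 40^16 ≡ 41² = 1681 ≡ 29, 40^32 ≡ 29² = 841 ≡ 15. Since 41 = 32 + 8 + 1, 40^41 ≡ 15·41·40: 15·41 = 615 ≡ 25, then 25·40 = 1000 ≡ 56. So 40^41 ≡ 56 (mod 59).
Hence φ⁻¹(40) = 56.

56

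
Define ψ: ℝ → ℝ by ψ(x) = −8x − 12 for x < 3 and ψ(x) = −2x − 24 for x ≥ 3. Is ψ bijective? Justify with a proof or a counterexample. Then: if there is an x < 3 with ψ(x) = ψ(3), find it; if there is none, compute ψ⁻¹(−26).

Both pieces are strictly decreasing (slopes −8 and −2), so each is injective on its own interval.
The left piece maps (−∞, 3) onto (−36, ∞); the right piece maps [3, ∞) onto (−∞, −30].
These images overlap. In particular ψ(3) = −30 (right piece), and solving −8x − 12 = −30 on the left piece gives x = 9/4 < 3.
So ψ(9/4) = ψ(3) with 9/4 ≠ 3, and ψ is not injective, hence not bijective. This x = 9/4 is the requested value below 3.

9/4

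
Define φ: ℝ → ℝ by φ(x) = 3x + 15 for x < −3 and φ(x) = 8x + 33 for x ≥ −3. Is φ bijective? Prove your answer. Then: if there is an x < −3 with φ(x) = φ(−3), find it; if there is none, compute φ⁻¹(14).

Both pieces are strictly increasing (slopes 3 and 8), so each is injective on its own interval.
The left piece maps (−∞, −3) onto (−∞, 6); the right piece maps [−3, ∞) onto [9, ∞).
The images leave a gap (6 has no preimage), so φ is not surjective, hence not bijective.
Because the two images are disjoint, no x < −3 has φ(x) = φ(−3), so we compute φ⁻¹(14): 14 lies in [9, ∞), so solve 8x + 33 = 14: x = (14 − 33)/8 = −19/8.

-19/8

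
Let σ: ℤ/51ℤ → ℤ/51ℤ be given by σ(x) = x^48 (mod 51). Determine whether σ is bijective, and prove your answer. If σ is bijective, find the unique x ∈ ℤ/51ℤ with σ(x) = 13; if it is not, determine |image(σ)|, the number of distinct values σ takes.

4

σ(1) = 1^48 = 1.
σ(2): Repeated squaring mod 51: 2^1 ≡ 2, 2^2 ≡ 2² = 4, 2^4 ≡ 4² = 16, 2^8 ≡ 16² = 256 ≡ 1, 2^16 ≡ 1² = 1, 2^32 ≡ 1² = 1. Since 48 = 32 + 16, 2^48 ≡ 1·1: 1·1 = 1. So 2^48 ≡ 1 (mod 51).
So σ(1) = σ(2) = 1 while 1 ≠ 2, therefore σ is not injective, hence not bijective.
Since σ is not bijective, we determine |image(σ)|. Computing x^48 mod 51 for each x (by repeated squaring, reducing mod 51 at every step), the values σ(0), σ(1), …, σ(50) are: 0, 1, 1, 18, 1, 1, 18, 1, 1, 18, 1, 1, 18, 1, 1, 18, 1, 34, 18, 1, 1, 18, 1, 1, 18, 1, 1, 18, 1, 1, 18, 1, 1, 18, 34, 1, 18, 1, 1, 18, 1, 1, 18, 1, 1, 18, 1, 1, 18, 1, 1.
The distinct values are {0, 1, 18, 34}; there are 4 of them.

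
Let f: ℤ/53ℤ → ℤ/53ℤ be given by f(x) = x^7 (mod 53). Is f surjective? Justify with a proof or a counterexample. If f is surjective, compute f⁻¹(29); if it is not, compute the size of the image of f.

7

Since 53 is prime, the nonzero elements of ℤ/53ℤ form a cyclic group of order 52.
As gcd(7, 52) = 1, raising to the 7th power is a bijection on this group: if s^7 ≡ t^7 then (st^{−1})^7 = 1, and the only element of order dividing gcd(7, 52) = 1 is 1, so s = t.
With f(0) = 0 this makes f injective on all of ℤ/53ℤ, hence bijective (finite equal-size domain and codomain). In particular f is surjective.
Since f is surjective, we find the preimage of 29. The inverse of x ↦ x^7 on (ℤ/53ℤ)^× is x ↦ x^15, because 7·15 = 105 = 2·52 + 1 ≡ 1 (mod 52) and x^{52} = 1 for x ≠ 0 (Fermat). So f⁻¹(29) = 29^15 mod 53.
Repeated squaring mod 53: 29^1 ≡ 29, 29^2 ≡ 29² = 841 ≡ 46, 29^4 ≡ 46² = 2116 ≡ 49, 29^8 ≡ 49² = 2401 ≡ 16. Since 15 = 8 + 4 + 2 + 1, 29^15 ≡ 16·49·46·29: 16·49 = 784 ≡ 42, then 42·46 = 1932 ≡ 24, then 24·29 = 696 ≡ 7. So 29^15 ≡ 7 (mod 53).
Hence f⁻¹(29) = 7.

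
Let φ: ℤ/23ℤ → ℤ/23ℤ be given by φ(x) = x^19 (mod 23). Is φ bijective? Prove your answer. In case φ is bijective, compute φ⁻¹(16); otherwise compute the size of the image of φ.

Since 23 is prime, the nonzero elements of ℤ/23ℤ form a cyclic group of order 22.
As gcd(19, 22) = 1, raising to the 19th power is a bijection on this group: if u^19 ≡ v^19 then (uv^{−1})^19 = 1, and the only element of order dividing gcd(19, 22) = 1 is 1, so u = v.
With φ(0) = 0 this makes φ injective on all of ℤ/23ℤ, hence bijective (finite equal-size domain and codomain). In particular φ is bijective.
Since φ is bijective, we find the preimage of 16. The inverse of x ↦ x^19 on (ℤ/23ℤ)^× is x ↦ x^7, because 19·7 = 133 = 6·22 + 1 ≡ 1 (mod 22) and x^{22} = 1 for x ≠ 0 (Fermat). So φ⁻¹(16) = 16^7 mod 23.
Repeated squaring mod 23: 16^1 ≡ 16, 16^2 ≡ 16² = 256 ≡ 3, 16^4 ≡ 3² = 9. Since 7 = 4 + 2 + 1, 16^7 ≡ 9·3·16: 9·3 = 27 ≡ 4, then 4·16 = 64 ≡ 18. So 16^7 ≡ 18 (mod 23).
Hence φ⁻¹(16) = 18.

18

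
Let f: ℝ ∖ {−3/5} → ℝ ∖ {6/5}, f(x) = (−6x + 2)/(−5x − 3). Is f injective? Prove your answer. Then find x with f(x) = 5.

Suppose f(a) = f(b). Cross-multiplying: (−6a + 2)(−5b − 3) = (−6b + 2)(−5a − 3).
Expanding both sides and cancelling the symmetric terms leaves 28·(a − b) = 0. Since 28 ≠ 0, a = b. Hence f is injective.
Solving f(x) = 5: cross-multiplying gives −6x + 2 = 5(−5x − 3), which rearranges to 19x = −17, so x = −17/19.

-17/19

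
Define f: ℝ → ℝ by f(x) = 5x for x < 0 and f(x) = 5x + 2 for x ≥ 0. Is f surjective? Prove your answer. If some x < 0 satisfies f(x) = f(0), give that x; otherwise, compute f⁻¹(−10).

-2

Both pieces are strictly increasing (slopes 5 and 5), so each is injective on its own interval.
The left piece maps (−∞, 0) onto (−∞, 0); the right piece maps [0, ∞) onto [2, ∞).
The union (−∞, 0) ∪ [2, ∞) omits the interval between 0 and 2; in particular 0 has no preimage. So f is not surjective.
Because the two images are disjoint, no x < 0 has f(x) = f(0), so we compute f⁻¹(−10): −10 lies in (−∞, 0), so solve 5x = −10: x = (−10 − 0)/5 = −2.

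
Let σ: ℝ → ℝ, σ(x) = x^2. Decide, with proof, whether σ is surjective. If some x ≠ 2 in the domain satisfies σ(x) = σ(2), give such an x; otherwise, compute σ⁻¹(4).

Since 2 is even, x^2 ≥ 0 for all x ∈ ℝ, so −1 ∈ ℝ has no preimage. Hence σ is not surjective.
For the follow-up, such an x exists: taking x = −2 ∈ ℝ gives σ(−2) = 4 = σ(2) with −2 ≠ 2.

-2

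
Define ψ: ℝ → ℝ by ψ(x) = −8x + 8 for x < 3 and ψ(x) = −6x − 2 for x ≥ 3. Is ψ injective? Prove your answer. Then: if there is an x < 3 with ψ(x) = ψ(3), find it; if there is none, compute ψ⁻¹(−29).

9/2

Both pieces are strictly decreasing (slopes −8 and −6), so each is injective on its own interval.
The left piece maps (−∞, 3) onto (−16, ∞); the right piece maps [3, ∞) onto (−∞, −20].
These images are disjoint, so no value is attained by both pieces. Thus ψ is injective.
Because the two images are disjoint, no x < 3 has ψ(x) = ψ(3), so we compute ψ⁻¹(−29): −29 lies in (−∞, −20], so solve −6x − 2 = −29: x = (−29 + 2)/(−6) = 9/2.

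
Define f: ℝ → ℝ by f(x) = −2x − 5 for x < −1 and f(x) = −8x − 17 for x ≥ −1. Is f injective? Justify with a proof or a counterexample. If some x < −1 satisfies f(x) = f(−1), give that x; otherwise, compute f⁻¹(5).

Both pieces are strictly decreasing (slopes −2 and −8), so each is injective on its own interval.
The left piece maps (−∞, −1) onto (−3, ∞); the right piece maps [−1, ∞) onto (−∞, −9].
These images are disjoint, so no value is attained by both pieces. So f is injective.
Because the two images are disjoint, no x < −1 has f(x) = f(−1), so we compute f⁻¹(5): 5 lies in (−3, ∞), so solve −2x − 5 = 5: x = (5 + 5)/(−2) = −5.

-5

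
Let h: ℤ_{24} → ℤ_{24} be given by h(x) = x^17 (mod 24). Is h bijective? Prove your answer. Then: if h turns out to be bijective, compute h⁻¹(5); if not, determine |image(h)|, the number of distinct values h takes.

15

h(0) = 0^17 = 0.
h(6): Repeated squaring mod 24: 6^1 ≡ 6, 6^2 ≡ 6² = 36 ≡ 12, 6^4 ≡ 12² = 144 ≡ 0, 6^8 ≡ 0² = 0, 6^16 ≡ 0² = 0. Since 17 = 16 + 1, 6^17 ≡ 0·6: 0·6 = 0. So 6^17 ≡ 0 (mod 24).
So h(0) = h(6) = 0 while 0 ≠ 6, so h is not injective, hence not bijective.
Since h is not bijective, we determine |image(h)|. Computing x^17 mod 24 for each x (by repeated squaring, reducing mod 24 at every step), the values h(0), h(1), …, h(23) are: 0, 1, 8, 3, 16, 5, 0, 7, 8, 9, 16, 11, 0, 13, 8, 15, 16, 17, 0, 19, 8, 21, 16, 23.
The distinct values are {0, 1, 3, 5, 7, 8, 9, 11, 13, 15, 16, 17, 19, 21, 23}; there are 15 of them.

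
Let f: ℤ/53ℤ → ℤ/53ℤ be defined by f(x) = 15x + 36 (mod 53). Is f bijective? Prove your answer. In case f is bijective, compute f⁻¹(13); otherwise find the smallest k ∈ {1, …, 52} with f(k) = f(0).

By definition, f is injective when f(x_1) = f(x_2) forces x_1 = x_2.
If f(x_1) = f(x_2), then 15x_1 ≡ 15x_2 (mod 53). Because gcd(15, 53) = 1, we may cancel 15 to get x_1 ≡ x_2 (mod 53).
We now compute 15⁻¹ mod 53 explicitly. Euclid's algorithm: 53 = 3·15 + 8, 15 = 1·8 + 7, 8 = 1·7 + 1; back-substituting gives 1 = 46·15 − 13·53, so 15⁻¹ ≡ 46 (mod 53).
Then y ↦ 46(y − 36) is a two-sided inverse to f, so every y ∈ ℤ/53ℤ has a preimage.
Thus f is bijective.
Since f is bijective, we find f⁻¹(13): we need 15x ≡ 13 − 36 ≡ 30 (mod 53). Using 15⁻¹ = 46: x ≡ 46·30 = 1380 = 26·53 + 2, so x = 2.
Check: f(2) = 15·2 + 36 = 66 = 1·53 + 13 ≡ 13 (mod 53).

2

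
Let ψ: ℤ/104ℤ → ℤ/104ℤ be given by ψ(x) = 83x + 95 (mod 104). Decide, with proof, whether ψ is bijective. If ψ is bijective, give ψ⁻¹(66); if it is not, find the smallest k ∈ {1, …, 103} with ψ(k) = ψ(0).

If ψ(s) = ψ(t), then 83s ≡ 83t (mod 104). Because gcd(83, 104) = 1, we may cancel 83 to get s ≡ t (mod 104).
We now compute 83⁻¹ mod 104 explicitly. Euclid's algorithm: 104 = 1·83 + 21, 83 = 3·21 + 20, 21 = 1·20 + 1; back-substituting gives 1 = 99·83 − 79·104, so 83⁻¹ ≡ 99 (mod 104).
For any y ∈ ℤ/104ℤ, x = 99(y − 95) mod 104 satisfies ψ(x) = 83·99(y − 95) + 95 ≡ y (since 83·99 ≡ 1 mod 104). So every y has a preimage.
Thus ψ is bijective.
Since ψ is bijective, we compute ψ⁻¹(66): solve 83x + 95 ≡ 66 (mod 104), i.e. 83x ≡ 75 (mod 104).
Multiplying by 83⁻¹ = 99 gives x ≡ 99·75 = 7425 = 71·104 + 41 ≡ 41 (mod 104).
Check: ψ(41) = 83·41 + 95 = 3498 = 33·104 + 66 ≡ 66 (mod 104).

41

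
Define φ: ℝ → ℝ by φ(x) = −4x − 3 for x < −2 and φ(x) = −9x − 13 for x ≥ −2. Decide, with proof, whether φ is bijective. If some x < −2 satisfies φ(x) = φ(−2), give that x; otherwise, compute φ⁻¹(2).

Both pieces are strictly decreasing (slopes −4 and −9), so each is injective on its own interval.
The left piece maps (−∞, −2) onto (5, ∞); the right piece maps [−2, ∞) onto (−∞, 5].
Since 5 = 5, the images partition ℝ: φ is injective and surjective, hence bijective.
Because the two images are disjoint, no x < −2 has φ(x) = φ(−2), so we compute φ⁻¹(2): 2 lies in (−∞, 5], so solve −9x − 13 = 2: x = (2 + 13)/(−9) = −5/3.

-5/3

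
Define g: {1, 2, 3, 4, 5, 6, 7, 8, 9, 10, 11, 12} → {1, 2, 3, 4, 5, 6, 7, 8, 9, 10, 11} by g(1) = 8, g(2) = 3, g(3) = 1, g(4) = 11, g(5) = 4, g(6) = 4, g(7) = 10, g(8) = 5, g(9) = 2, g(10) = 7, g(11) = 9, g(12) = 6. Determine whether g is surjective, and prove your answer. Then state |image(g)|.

Every element of the codomain has a preimage: 1 = g(3), 2 = g(9), 3 = g(2), 4 = g(5), 5 = g(8), 6 = g(12), 7 = g(10), 8 = g(1), 9 = g(11), 10 = g(7), 11 = g(4).
Therefore g is surjective.
The image of g is {1, 2, 3, 4, 5, 6, 7, 8, 9, 10, 11}, which has 11 elements.

11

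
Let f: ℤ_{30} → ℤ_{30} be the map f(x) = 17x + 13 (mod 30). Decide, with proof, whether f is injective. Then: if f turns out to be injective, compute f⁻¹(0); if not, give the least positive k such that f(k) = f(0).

1

If f(u) = f(v), then 17u ≡ 17v (mod 30). Because gcd(17, 30) = 1, we may cancel 17 to get u ≡ v (mod 30).
Thus f is injective.
We now compute 17⁻¹ mod 30 explicitly. Euclid's algorithm: 30 = 1·17 + 13, 17 = 1·13 + 4, 13 = 3·4 + 1; back-substituting gives 1 = 23·17 − 13·30, so 17⁻¹ ≡ 23 (mod 30).
Since f is injective, we compute f⁻¹(0): solve 17x + 13 ≡ 0 (mod 30), i.e. 17x ≡ 17 (mod 30).
Multiplying by 17⁻¹ = 23 gives x ≡ 23·17 = 391 = 13·30 + 1 ≡ 1 (mod 30).
Check: f(1) = 17·1 + 13 = 30 = 1·30 + 0 ≡ 0 (mod 30).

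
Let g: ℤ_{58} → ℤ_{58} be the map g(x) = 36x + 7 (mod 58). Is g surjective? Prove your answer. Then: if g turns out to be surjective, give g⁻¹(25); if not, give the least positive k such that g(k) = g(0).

29

Since gcd(36, 58) = 2, we have 36x ≡ 0 (mod 2) for all x, so g(x) ≡ 1 (mod 2).
But 0 ≢ 1 (mod 2), so 0 ∈ ℤ_{58} has no preimage. Thus g is not surjective.
Since g is not surjective, we find the least positive k with g(k) = g(0): this means 36k ≡ 0 (mod 58), i.e. 58 ∣ 36k. Since gcd(36, 58) = 2, dividing through by 2 this holds exactly when 29 ∣ 18k, and as gcd(18, 29) = 1, exactly when 29 ∣ k.
The smallest positive such k is 29.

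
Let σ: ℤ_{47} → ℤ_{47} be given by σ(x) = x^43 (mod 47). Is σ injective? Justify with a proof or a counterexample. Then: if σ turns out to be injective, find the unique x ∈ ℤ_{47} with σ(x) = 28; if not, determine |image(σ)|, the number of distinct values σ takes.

Since 47 is prime, the nonzero elements of ℤ_{47} form a cyclic group of order 46.
As gcd(43, 46) = 1, raising to the 43rd power is a bijection on this group: if a^43 ≡ b^43 then (ab^{−1})^43 = 1, and the only element of order dividing gcd(43, 46) = 1 is 1, so a = b.
With σ(0) = 0 this makes σ injective on all of ℤ_{47}, hence bijective (finite equal-size domain and codomain). In particular σ is injective.
Since σ is injective, we find the preimage of 28. The inverse of x ↦ x^43 on (ℤ_{47})^× is x ↦ x^15, because 43·15 = 645 = 14·46 + 1 ≡ 1 (mod 46) and x^{46} = 1 for x ≠ 0 (Fermat). So σ⁻¹(28) = 28^15 mod 47.
Repeated squaring mod 47: 28^1 ≡ 28, 28^2 ≡ 28² = 784 ≡ 32, 28^4 ≡ 32² = 1024 ≡ 37, 28^8 ≡ 37² = 1369 ≡ 6. Since 15 = 8 + 4 + 2 + 1, 28^15 ≡ 6·37·32·28: 6·37 = 222 ≡ 34, then 34·32 = 1088 ≡ 7, then 7·28 = 196 ≡ 8. So 28^15 ≡ 8 (mod 47).
Hence σ⁻¹(28) = 8.

8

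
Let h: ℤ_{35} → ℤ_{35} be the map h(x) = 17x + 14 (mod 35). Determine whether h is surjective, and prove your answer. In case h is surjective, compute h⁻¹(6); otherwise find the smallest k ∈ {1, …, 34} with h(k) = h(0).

16

Since gcd(17, 35) = 1, 17 is invertible modulo 35. Euclid's algorithm: 35 = 2·17 + 1; back-substituting gives 1 = 33·17 − 16·35, so 17⁻¹ ≡ 33 (mod 35).
For any y ∈ ℤ_{35}, x = 33(y − 14) mod 35 satisfies h(x) = 17·33(y − 14) + 14 ≡ y (since 17·33 ≡ 1 mod 35). So every y has a preimage.
Hence h is surjective.
Since h is surjective, we find h⁻¹(6): we need 17x ≡ 6 − 14 ≡ 27 (mod 35). Using 17⁻¹ = 33: x ≡ 33·27 = 891 = 25·35 + 16, so x = 16.
Check: h(16) = 17·16 + 14 = 286 = 8·35 + 6 ≡ 6 (mod 35).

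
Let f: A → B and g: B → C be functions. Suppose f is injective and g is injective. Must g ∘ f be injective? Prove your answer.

injective

Suppose (g ∘ f)(a) = (g ∘ f)(b), i.e. g(f(a)) = g(f(b)).
Since g is injective, f(a) = f(b). Since f is injective, a = b. Therefore g ∘ f is injective.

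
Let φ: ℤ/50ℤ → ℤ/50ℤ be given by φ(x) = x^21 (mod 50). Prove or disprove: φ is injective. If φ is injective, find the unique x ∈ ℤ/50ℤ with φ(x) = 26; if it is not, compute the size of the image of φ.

φ(0) = 0^21 = 0.
φ(10): Repeated squaring mod 50: 10^1 ≡ 10, 10^2 ≡ 10² = 100 ≡ 0, 10^4 ≡ 0² = 0, 10^8 ≡ 0² = 0, 10^16 ≡ 0² = 0. Since 21 = 16 + 4 + 1, 10^21 ≡ 0·0·10: 0·0 = 0, then 0·10 = 0. So 10^21 ≡ 0 (mod 50).
So φ(0) = φ(10) = 0 while 0 ≠ 10, therefore φ is not injective.
Since φ is not injective, we determine |image(φ)|. Computing x^21 mod 50 for each x (by repeated squaring, reducing mod 50 at every step), the values φ(0), φ(1), …, φ(49) are: 0, 1, 2, 3, 4, 25, 6, 7, 8, 9, 0, 11, 12, 13, 14, 25, 16, 17, 18, 19, 0, 21, 22, 23, 24, 25, 26, 27, 28, 29, 0, 31, 32, 33, 34, 25, 36, 37, 38, 39, 0, 41, 42, 43, 44, 25, 46, 47, 48, 49.
The distinct values are {0, 1, 2, 3, 4, 6, 7, 8, 9, 11, 12, 13, 14, 16, 17, 18, 19, 21, 22, 23, 24, 25, 26, 27, 28, 29, 31, 32, 33, 34, 36, 37, 38, 39, 41, 42, 43, 44, 46, 47, 48, 49}; there are 42 of them.

42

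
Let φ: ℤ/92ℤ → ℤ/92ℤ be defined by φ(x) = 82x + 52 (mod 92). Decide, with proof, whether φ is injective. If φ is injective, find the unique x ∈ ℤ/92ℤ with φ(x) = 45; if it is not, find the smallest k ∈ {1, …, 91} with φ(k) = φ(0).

By definition, injectivity means: for all s, t in the domain, φ(s) = φ(t) implies s = t.
We have gcd(82, 92) = 2 > 1. Taking s = 0 and t = 46: φ(0) = 52 and φ(46) = 82·46 + 52 = 3824 ≡ 52 (mod 92).
So φ(0) = φ(46) while 0 ≠ 46, thus φ is not injective.
Since φ is not injective, we find the least positive k with φ(k) = φ(0): this means 82k ≡ 0 (mod 92), i.e. 92 ∣ 82k. Since gcd(82, 92) = 2, dividing through by 2 this holds exactly when 46 ∣ 41k, and as gcd(41, 46) = 1, exactly when 46 ∣ k.
The smallest positive such k is 46.

46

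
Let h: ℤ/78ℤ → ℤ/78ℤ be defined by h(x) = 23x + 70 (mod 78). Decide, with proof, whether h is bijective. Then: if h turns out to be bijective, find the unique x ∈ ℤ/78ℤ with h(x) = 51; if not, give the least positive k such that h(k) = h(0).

Recall that h is injective when h(u) = h(v) forces u = v.
Suppose h(u) = h(v) in ℤ/78ℤ. Then 23u + 70 ≡ 23v + 70 (mod 78), therefore 23(u − v) ≡ 0 (mod 78).
Since gcd(23, 78) = 1, 23 is invertible modulo 78, hence u − v ≡ 0 (mod 78), i.e. u = v.
We now compute 23⁻¹ mod 78 explicitly. Euclid's algorithm: 78 = 3·23 + 9, 23 = 2·9 + 5, 9 = 1·5 + 4, 5 = 1·4 + 1; back-substituting gives 1 = 17·23 − 5·78, so 23⁻¹ ≡ 17 (mod 78).
Then y ↦ 17(y − 70) is a two-sided inverse to h, so every y ∈ ℤ/78ℤ has a preimage.
Hence h is bijective.
Since h is bijective, we find h⁻¹(51): we need 23x ≡ 51 − 70 ≡ 59 (mod 78). Using 23⁻¹ = 17: x ≡ 17·59 = 1003 = 12·78 + 67, so x = 67.
Check: h(67) = 23·67 + 70 = 1611 = 20·78 + 51 ≡ 51 (mod 78).

67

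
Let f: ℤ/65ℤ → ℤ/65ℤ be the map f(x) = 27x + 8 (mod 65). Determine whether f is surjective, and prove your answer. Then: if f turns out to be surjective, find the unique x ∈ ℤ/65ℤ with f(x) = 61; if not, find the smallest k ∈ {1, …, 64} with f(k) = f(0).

Recall that f is surjective if every y in the codomain equals f(x) for some x in the domain.
Since gcd(27, 65) = 1, 27 is invertible modulo 65. Euclid's algorithm: 65 = 2·27 + 11, 27 = 2·11 + 5, 11 = 2·5 + 1; back-substituting gives 1 = 53·27 − 22·65, so 27⁻¹ ≡ 53 (mod 65).
For any y ∈ ℤ/65ℤ, x = 53(y − 8) mod 65 satisfies f(x) = 27·53(y − 8) + 8 ≡ y (since 27·53 ≡ 1 mod 65). So every y has a preimage.
So f is surjective.
Since f is surjective, we find f⁻¹(61): we need 27x ≡ 61 − 8 ≡ 53 (mod 65). Using 27⁻¹ = 53: x ≡ 53·53 = 2809 = 43·65 + 14, so x = 14.
Check: f(14) = 27·14 + 8 = 386 = 5·65 + 61 ≡ 61 (mod 65).

14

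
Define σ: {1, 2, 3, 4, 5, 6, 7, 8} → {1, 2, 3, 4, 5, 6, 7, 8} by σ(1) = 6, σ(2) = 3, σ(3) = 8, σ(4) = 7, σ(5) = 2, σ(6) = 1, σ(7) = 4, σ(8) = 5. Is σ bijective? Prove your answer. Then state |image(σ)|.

8

The values 6, 3, 8, 7, 2, 1, 4, 5 are a permutation of {1, 2, 3, 4, 5, 6, 7, 8}: each element appears exactly once.
So σ is injective and surjective, hence bijective.
The image of σ is {1, 2, 3, 4, 5, 6, 7, 8}, which has 8 elements.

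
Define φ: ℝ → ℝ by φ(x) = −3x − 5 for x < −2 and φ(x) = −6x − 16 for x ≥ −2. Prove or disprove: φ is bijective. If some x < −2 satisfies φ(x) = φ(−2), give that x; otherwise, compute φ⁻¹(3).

-8/3

Both pieces are strictly decreasing (slopes −3 and −6), so each is injective on its own interval.
The left piece maps (−∞, −2) onto (1, ∞); the right piece maps [−2, ∞) onto (−∞, −4].
The images leave a gap (1 has no preimage), so φ is not surjective, hence not bijective.
Because the two images are disjoint, no x < −2 has φ(x) = φ(−2), so we compute φ⁻¹(3): 3 lies in (1, ∞), so solve −3x − 5 = 3: x = (3 + 5)/(−3) = −8/3.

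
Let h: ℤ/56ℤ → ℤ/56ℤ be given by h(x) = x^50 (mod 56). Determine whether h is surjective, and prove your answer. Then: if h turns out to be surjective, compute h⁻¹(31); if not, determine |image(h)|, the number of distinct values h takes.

8

h(6): Repeated squaring mod 56: 6^1 ≡ 6, 6^2 ≡ 6² = 36, 6^4 ≡ 36² = 1296 ≡ 8, 6^8 ≡ 8² = 64 ≡ 8, 6^16 ≡ 8² = 64 ≡ 8, 6^32 ≡ 8² = 64 ≡ 8. Since 50 = 32 + 16 + 2, 6^50 ≡ 8·8·36: 8·8 = 64 ≡ 8, then 8·36 = 288 ≡ 8. So 6^50 ≡ 8 (mod 56).
h(8): Repeated squaring mod 56: 8^1 ≡ 8, 8^2 ≡ 8² = 64 ≡ 8, 8^4 ≡ 8² = 64 ≡ 8, 8^8 ≡ 8² = 64 ≡ 8, 8^16 ≡ 8² = 64 ≡ 8, 8^32 ≡ 8² = 64 ≡ 8. Since 50 = 32 + 16 + 2, 8^50 ≡ 8·8·8: 8·8 = 64 ≡ 8, then 8·8 = 64 ≡ 8. So 8^50 ≡ 8 (mod 56).
So h(6) = h(8) = 8 while 6 ≠ 8, therefore h is not injective.
A non-injective map from the 56-element set ℤ/56ℤ to itself takes at most 55 distinct values, so it cannot be surjective. So h is not surjective.
Since h is not surjective, we determine |image(h)|. Computing x^50 mod 56 for each x (by repeated squaring, reducing mod 56 at every step), the values h(0), h(1), …, h(55) are: 0, 1, 32, 9, 16, 25, 8, 49, 8, 25, 16, 9, 32, 1, 0, 1, 32, 9, 16, 25, 8, 49, 8, 25, 16, 9, 32, 1, 0, 1, 32, 9, 16, 25, 8, 49, 8, 25, 16, 9, 32, 1, 0, 1, 32, 9, 16, 25, 8, 49, 8, 25, 16, 9, 32, 1.
The distinct values are {0, 1, 8, 9, 16, 25, 32, 49}; there are 8 of them.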